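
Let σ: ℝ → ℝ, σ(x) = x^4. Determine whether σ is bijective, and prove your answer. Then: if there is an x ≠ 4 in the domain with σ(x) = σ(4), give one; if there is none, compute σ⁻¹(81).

-4

σ(4) = 256 = (−4)^4 = σ(−4) (since 4 is even), with 4 ≠ −4. So σ is not injective, hence not bijective.
For the follow-up, such an x exists: taking x = −4 ∈ ℝ gives σ(−4) = 256 = σ(4) with −4 ≠ 4.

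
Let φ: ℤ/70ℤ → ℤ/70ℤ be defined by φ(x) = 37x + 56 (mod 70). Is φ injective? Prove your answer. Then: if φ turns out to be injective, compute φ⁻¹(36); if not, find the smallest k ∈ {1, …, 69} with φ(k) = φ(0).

Recall that φ is injective when φ(x_1) = φ(x_2) forces x_1 = x_2.
If φ(x_1) = φ(x_2), then 37x_1 ≡ 37x_2 (mod 70). Because gcd(37, 70) = 1, we may cancel 37 to get x_1 ≡ x_2 (mod 70).
Hence φ is injective.
We now compute 37⁻¹ mod 70 explicitly. Euclid's algorithm: 70 = 1·37 + 33, 37 = 1·33 + 4, 33 = 8·4 + 1; back-substituting gives 1 = 53·37 − 28·70, so 37⁻¹ ≡ 53 (mod 70).
Since φ is injective, we compute φ⁻¹(36): solve 37x + 56 ≡ 36 (mod 70), i.e. 37x ≡ 50 (mod 70).
Multiplying by 37⁻¹ = 53 gives x ≡ 53·50 = 2650 = 37·70 + 60 ≡ 60 (mod 70).
Check: φ(60) = 37·60 + 56 = 2276 = 32·70 + 36 ≡ 36 (mod 70).

60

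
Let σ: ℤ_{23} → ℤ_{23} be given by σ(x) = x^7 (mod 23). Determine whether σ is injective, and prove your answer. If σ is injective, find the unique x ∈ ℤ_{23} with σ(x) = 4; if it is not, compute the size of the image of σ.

Since 23 is prime, the nonzero elements of ℤ_{23} form a cyclic group of order 22.
As gcd(7, 22) = 1, raising to the 7th power is a bijection on this group: if x_1^7 ≡ x_2^7 then (x_1x_2^{−1})^7 = 1, and the only element of order dividing gcd(7, 22) = 1 is 1, so x_1 = x_2.
With σ(0) = 0 this makes σ injective on all of ℤ_{23}, hence bijective (finite equal-size domain and codomain). In particular σ is injective.
Since σ is injective, we find the preimage of 4. The inverse of x ↦ x^7 on (ℤ_{23})^× is x ↦ x^19, because 7·19 = 133 = 6·22 + 1 ≡ 1 (mod 22) and x^{22} = 1 for x ≠ 0 (Fermat). So σ⁻¹(4) = 4^19 mod 23.
Repeated squaring mod 23: 4^1 ≡ 4, 4^2 ≡ 4² = 16, 4^4 ≡ 16² = 256 ≡ 3, 4^8 ≡ 3² = 9, 4^16 ≡ 9² = 81 ≡ 12. Since 19 = 16 + 2 + 1, 4^19 ≡ 12·16·4: 12·16 = 192 ≡ 8, then 8·4 = 32 ≡ 9. So 4^19 ≡ 9 (mod 23).
Hence σ⁻¹(4) = 9.

9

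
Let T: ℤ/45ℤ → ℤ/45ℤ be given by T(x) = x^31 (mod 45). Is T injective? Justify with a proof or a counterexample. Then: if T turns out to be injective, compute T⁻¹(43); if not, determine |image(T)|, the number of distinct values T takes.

T(0) = 0^31 = 0.
T(15): Repeated squaring mod 45: 15^1 ≡ 15, 15^2 ≡ 15² = 225 ≡ 0, 15^4 ≡ 0² = 0, 15^8 ≡ 0² = 0, 15^16 ≡ 0² = 0. Since 31 = 16 + 8 + 4 + 2 + 1, 15^31 ≡ 0·0·0·0·15: 0·0 = 0, then 0·0 = 0, then 0·0 = 0, then 0·15 = 0. So 15^31 ≡ 0 (mod 45).
So T(0) = T(15) = 0 while 0 ≠ 15, hence T is not injective.
Since T is not injective, we determine |image(T)|. Computing x^31 mod 45 for each x (by repeated squaring, reducing mod 45 at every step), the values T(0), T(1), …, T(44) are: 0, 1, 38, 27, 4, 5, 36, 43, 17, 9, 10, 11, 18, 22, 14, 0, 16, 8, 27, 19, 20, 36, 13, 32, 9, 25, 26, 18, 37, 29, 0, 31, 23, 27, 34, 35, 36, 28, 2, 9, 40, 41, 18, 7, 44.
The distinct values are {0, 1, 2, 4, 5, 7, 8, 9, 10, 11, 13, 14, 16, 17, 18, 19, 20, 22, 23, 25, 26, 27, 28, 29, 31, 32, 34, 35, 36, 37, 38, 40, 41, 43, 44}; there are 35 of them.

35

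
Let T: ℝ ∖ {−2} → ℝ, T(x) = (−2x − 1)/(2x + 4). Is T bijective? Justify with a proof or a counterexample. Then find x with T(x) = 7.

-29/16

If T(x) = −1, cross-multiplying gives 2(−2x − 1) = −2(2x + 4), which simplifies to −2 = −8 — false.  So −1 has no preimage and T is not surjective.
Thus T is not bijective.
Solving T(x) = 7: cross-multiplying gives −2x − 1 = 7(2x + 4), which rearranges to −16x = 29, so x = −29/16.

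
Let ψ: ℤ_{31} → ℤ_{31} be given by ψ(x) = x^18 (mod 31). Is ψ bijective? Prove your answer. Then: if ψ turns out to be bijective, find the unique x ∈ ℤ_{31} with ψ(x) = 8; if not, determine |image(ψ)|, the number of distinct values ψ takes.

ψ(1) = 1^18 = 1.
ψ(5): Repeated squaring mod 31: 5^1 ≡ 5, 5^2 ≡ 5² = 25, 5^4 ≡ 25² = 625 ≡ 5, 5^8 ≡ 5² = 25, 5^16 ≡ 25² = 625 ≡ 5. Since 18 = 16 + 2, 5^18 ≡ 5·25: 5·25 = 125 ≡ 1. So 5^18 ≡ 1 (mod 31).
So ψ(1) = ψ(5) = 1 while 1 ≠ 5, thus ψ is not injective, hence not bijective.
Since ψ is not bijective, we determine |image(ψ)|. Computing x^18 mod 31 for each x (by repeated squaring, reducing mod 31 at every step), the values ψ(0), ψ(1), …, ψ(30) are: 0, 1, 8, 4, 2, 1, 1, 2, 16, 16, 8, 2, 8, 4, 16, 4, 4, 16, 4, 8, 2, 8, 16, 16, 2, 1, 1, 2, 4, 8, 1.
The distinct values are {0, 1, 2, 4, 8, 16}; there are 6 of them.

6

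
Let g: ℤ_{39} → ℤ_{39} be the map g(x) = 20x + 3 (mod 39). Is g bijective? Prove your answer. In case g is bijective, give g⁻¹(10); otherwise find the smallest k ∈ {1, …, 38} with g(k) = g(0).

14

Recall: injectivity means: for all x_1, x_2 in the domain, g(x_1) = g(x_2) implies x_1 = x_2.
Suppose g(x_1) = g(x_2) in ℤ_{39}. Then 20x_1 + 3 ≡ 20x_2 + 3 (mod 39), hence 20(x_1 − x_2) ≡ 0 (mod 39).
Since gcd(20, 39) = 1, 20 is invertible modulo 39, thus x_1 − x_2 ≡ 0 (mod 39), i.e. x_1 = x_2.
We now compute 20⁻¹ mod 39 explicitly. Euclid's algorithm: 39 = 1·20 + 19, 20 = 1·19 + 1; back-substituting gives 1 = 2·20 − 1·39, so 20⁻¹ ≡ 2 (mod 39).
Then y ↦ 2(y − 3) is a two-sided inverse to g, so every y ∈ ℤ_{39} has a preimage.
Hence g is bijective.
Since g is bijective, we compute g⁻¹(10): solve 20x + 3 ≡ 10 (mod 39), i.e. 20x ≡ 7 (mod 39).
Multiplying by 20⁻¹ = 2 gives x ≡ 2·7 = 14 ≡ 14 (mod 39).
Check: g(14) = 20·14 + 3 = 283 = 7·39 + 10 ≡ 10 (mod 39).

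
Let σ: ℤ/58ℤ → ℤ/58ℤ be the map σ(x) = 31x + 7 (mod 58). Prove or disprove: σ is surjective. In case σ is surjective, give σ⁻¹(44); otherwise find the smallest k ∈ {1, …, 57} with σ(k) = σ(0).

Since gcd(31, 58) = 1, 31 is invertible modulo 58. Euclid's algorithm: 58 = 1·31 + 27, 31 = 1·27 + 4, 27 = 6·4 + 3, 4 = 1·3 + 1; back-substituting gives 1 = 15·31 − 8·58, so 31⁻¹ ≡ 15 (mod 58).
For any y ∈ ℤ/58ℤ, x = 15(y − 7) mod 58 satisfies σ(x) = 31·15(y − 7) + 7 ≡ y (since 31·15 ≡ 1 mod 58). So every y has a preimage.
Thus σ is surjective.
Since σ is surjective, we find σ⁻¹(44): we need 31x ≡ 44 − 7 ≡ 37 (mod 58). Using 31⁻¹ = 15: x ≡ 15·37 = 555 = 9·58 + 33, so x = 33.
Check: σ(33) = 31·33 + 7 = 1030 = 17·58 + 44 ≡ 44 (mod 58).

33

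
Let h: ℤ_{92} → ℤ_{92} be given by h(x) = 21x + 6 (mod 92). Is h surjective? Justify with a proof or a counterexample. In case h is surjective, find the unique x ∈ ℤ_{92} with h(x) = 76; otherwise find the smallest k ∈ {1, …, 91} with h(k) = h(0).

Since gcd(21, 92) = 1, 21 is invertible modulo 92. Euclid's algorithm: 92 = 4·21 + 8, 21 = 2·8 + 5, 8 = 1·5 + 3, 5 = 1·3 + 2, 3 = 1·2 + 1; back-substituting gives 1 = 57·21 − 13·92, so 21⁻¹ ≡ 57 (mod 92).
For any y ∈ ℤ_{92}, x = 57(y − 6) mod 92 satisfies h(x) = 21·57(y − 6) + 6 ≡ y (since 21·57 ≡ 1 mod 92). So every y has a preimage.
Hence h is surjective.
Since h is surjective, we find h⁻¹(76): we need 21x ≡ 76 − 6 ≡ 70 (mod 92). Using 21⁻¹ = 57: x ≡ 57·70 = 3990 = 43·92 + 34, so x = 34.
Check: h(34) = 21·34 + 6 = 720 = 7·92 + 76 ≡ 76 (mod 92).

34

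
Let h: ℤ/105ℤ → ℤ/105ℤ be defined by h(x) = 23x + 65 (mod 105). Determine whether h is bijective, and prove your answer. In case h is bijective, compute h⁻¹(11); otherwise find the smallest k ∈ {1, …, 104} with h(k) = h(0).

By definition, h is injective when h(s) = h(t) forces s = t.
If h(s) = h(t), then 23s ≡ 23t (mod 105). Because gcd(23, 105) = 1, we may cancel 23 to get s ≡ t (mod 105).
We now compute 23⁻¹ mod 105 explicitly. Euclid's algorithm: 105 = 4·23 + 13, 23 = 1·13 + 10, 13 = 1·10 + 3, 10 = 3·3 + 1; back-substituting gives 1 = 32·23 − 7·105, so 23⁻¹ ≡ 32 (mod 105).
For any y ∈ ℤ/105ℤ, x = 32(y − 65) mod 105 satisfies h(x) = 23·32(y − 65) + 65 ≡ y (since 23·32 ≡ 1 mod 105). So every y has a preimage.
Hence h is bijective.
Since h is bijective, we compute h⁻¹(11): solve 23x + 65 ≡ 11 (mod 105), i.e. 23x ≡ 51 (mod 105).
Multiplying by 23⁻¹ = 32 gives x ≡ 32·51 = 1632 = 15·105 + 57 ≡ 57 (mod 105).
Check: h(57) = 23·57 + 65 = 1376 = 13·105 + 11 ≡ 11 (mod 105).

57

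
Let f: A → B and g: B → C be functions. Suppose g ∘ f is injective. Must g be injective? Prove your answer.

No. Take A = {1}, B = {1, 2, 3}, C = {1, 2, 3}, f(a) = a for each a ∈ A, and g(b) = 2 if b ∈ {2, 3} else g(b) = b.
Then g ∘ f = f is injective (A ⊂ B and f is the inclusion), but g(2) = g(3) = 2 with 2 ≠ 3, so g is not injective.

not injective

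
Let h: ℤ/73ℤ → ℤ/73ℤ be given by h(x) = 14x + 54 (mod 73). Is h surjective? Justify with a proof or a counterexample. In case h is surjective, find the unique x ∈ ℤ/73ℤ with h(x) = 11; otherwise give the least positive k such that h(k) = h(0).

Since gcd(14, 73) = 1, 14 is invertible modulo 73. Euclid's algorithm: 73 = 5·14 + 3, 14 = 4·3 + 2, 3 = 1·2 + 1; back-substituting gives 1 = 47·14 − 9·73, so 14⁻¹ ≡ 47 (mod 73).
Then y ↦ 47(y − 54) is a two-sided inverse to h, so every y ∈ ℤ/73ℤ has a preimage.
Hence h is surjective.
Since h is surjective, we compute h⁻¹(11): solve 14x + 54 ≡ 11 (mod 73), i.e. 14x ≡ 30 (mod 73).
Multiplying by 14⁻¹ = 47 gives x ≡ 47·30 = 1410 = 19·73 + 23 ≡ 23 (mod 73).
Check: h(23) = 14·23 + 54 = 376 = 5·73 + 11 ≡ 11 (mod 73).

23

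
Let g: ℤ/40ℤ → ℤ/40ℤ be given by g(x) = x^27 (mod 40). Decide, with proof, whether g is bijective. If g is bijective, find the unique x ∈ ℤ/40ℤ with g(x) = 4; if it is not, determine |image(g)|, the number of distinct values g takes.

25

g(0) = 0^27 = 0.
g(10): Repeated squaring mod 40: 10^1 ≡ 10, 10^2 ≡ 10² = 100 ≡ 20, 10^4 ≡ 20² = 400 ≡ 0, 10^8 ≡ 0² = 0, 10^16 ≡ 0² = 0. Since 27 = 16 + 8 + 2 + 1, 10^27 ≡ 0·0·20·10: 0·0 = 0, then 0·20 = 0, then 0·10 = 0. So 10^27 ≡ 0 (mod 40).
So g(0) = g(10) = 0 while 0 ≠ 10, thus g is not injective, hence not bijective.
Since g is not bijective, we determine |image(g)|. Computing x^27 mod 40 for each x (by repeated squaring, reducing mod 40 at every step), the values g(0), g(1), …, g(39) are: 0, 1, 8, 27, 24, 5, 16, 23, 32, 9, 0, 11, 8, 37, 24, 15, 16, 33, 32, 19, 0, 21, 8, 7, 24, 25, 16, 3, 32, 29, 0, 31, 8, 17, 24, 35, 16, 13, 32, 39.
The distinct values are {0, 1, 3, 5, 7, 8, 9, 11, 13, 15, 16, 17, 19, 21, 23, 24, 25, 27, 29, 31, 32, 33, 35, 37, 39}; there are 25 of them.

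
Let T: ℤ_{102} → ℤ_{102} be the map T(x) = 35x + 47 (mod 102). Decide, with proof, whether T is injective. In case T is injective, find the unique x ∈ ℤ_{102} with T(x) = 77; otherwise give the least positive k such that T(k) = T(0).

30

If T(s) = T(t), then 35s ≡ 35t (mod 102). Because gcd(35, 102) = 1, we may cancel 35 to get s ≡ t (mod 102).
Therefore T is injective.
We now compute 35⁻¹ mod 102 explicitly. Euclid's algorithm: 102 = 2·35 + 32, 35 = 1·32 + 3, 32 = 10·3 + 2, 3 = 1·2 + 1; back-substituting gives 1 = 35·35 − 12·102, so 35⁻¹ ≡ 35 (mod 102).
Since T is injective, we compute T⁻¹(77): solve 35x + 47 ≡ 77 (mod 102), i.e. 35x ≡ 30 (mod 102).
Multiplying by 35⁻¹ = 35 gives x ≡ 35·30 = 1050 = 10·102 + 30 ≡ 30 (mod 102).
Check: T(30) = 35·30 + 47 = 1097 = 10·102 + 77 ≡ 77 (mod 102).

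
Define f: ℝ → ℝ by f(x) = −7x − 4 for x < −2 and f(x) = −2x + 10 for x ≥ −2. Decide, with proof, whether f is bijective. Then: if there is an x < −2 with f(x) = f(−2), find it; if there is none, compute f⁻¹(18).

Both pieces are strictly decreasing (slopes −7 and −2), so each is injective on its own interval.
The left piece maps (−∞, −2) onto (10, ∞); the right piece maps [−2, ∞) onto (−∞, 14].
These images overlap. In particular f(−2) = 14 (right piece), and solving −7x − 4 = 14 on the left piece gives x = −18/7 < −2.
So f(−18/7) = f(−2) with −18/7 ≠ −2, and f is not injective, hence not bijective. This x = −18/7 is the requested value below −2.

-18/7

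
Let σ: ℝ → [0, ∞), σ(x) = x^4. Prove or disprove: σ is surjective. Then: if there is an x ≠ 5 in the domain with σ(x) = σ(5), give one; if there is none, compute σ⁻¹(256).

For any y ∈ [0, ∞), x = y^{1/4} ∈ ℝ satisfies x^4 = y, so σ is surjective.
For the follow-up, such an x exists: taking x = −5 ∈ ℝ gives σ(−5) = 625 = σ(5) with −5 ≠ 5.

-5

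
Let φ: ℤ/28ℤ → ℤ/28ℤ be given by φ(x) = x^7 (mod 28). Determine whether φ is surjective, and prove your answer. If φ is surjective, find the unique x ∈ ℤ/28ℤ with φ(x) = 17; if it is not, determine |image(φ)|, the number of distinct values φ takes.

φ(0) = 0^7 = 0.
φ(14): Repeated squaring mod 28: 14^1 ≡ 14, 14^2 ≡ 14² = 196 ≡ 0, 14^4 ≡ 0² = 0. Since 7 = 4 + 2 + 1, 14^7 ≡ 0·0·14: 0·0 = 0, then 0·14 = 0. So 14^7 ≡ 0 (mod 28).
So φ(0) = φ(14) = 0 while 0 ≠ 14, so φ is not injective.
A non-injective map from the 28-element set ℤ/28ℤ to itself takes at most 27 distinct values, so it cannot be surjective. So φ is not surjective.
Since φ is not surjective, we determine |image(φ)|. Computing x^7 mod 28 for each x (by repeated squaring, reducing mod 28 at every step), the values φ(0), φ(1), …, φ(27) are: 0, 1, 16, 3, 4, 5, 20, 7, 8, 9, 24, 11, 12, 13, 0, 15, 16, 17, 4, 19, 20, 21, 8, 23, 24, 25, 12, 27.
The distinct values are {0, 1, 3, 4, 5, 7, 8, 9, 11, 12, 13, 15, 16, 17, 19, 20, 21, 23, 24, 25, 27}; there are 21 of them.

21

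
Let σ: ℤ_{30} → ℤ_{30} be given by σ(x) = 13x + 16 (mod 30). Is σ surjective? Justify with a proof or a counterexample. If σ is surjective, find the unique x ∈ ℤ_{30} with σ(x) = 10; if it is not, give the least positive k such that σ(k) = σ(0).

Since gcd(13, 30) = 1, 13 is invertible modulo 30. Euclid's algorithm: 30 = 2·13 + 4, 13 = 3·4 + 1; back-substituting gives 1 = 7·13 − 3·30, so 13⁻¹ ≡ 7 (mod 30).
Then y ↦ 7(y − 16) is a two-sided inverse to σ, so every y ∈ ℤ_{30} has a preimage.
Hence σ is surjective.
Since σ is surjective, we compute σ⁻¹(10): solve 13x + 16 ≡ 10 (mod 30), i.e. 13x ≡ 24 (mod 30).
Multiplying by 13⁻¹ = 7 gives x ≡ 7·24 = 168 = 5·30 + 18 ≡ 18 (mod 30).
Check: σ(18) = 13·18 + 16 = 250 = 8·30 + 10 ≡ 10 (mod 30).

18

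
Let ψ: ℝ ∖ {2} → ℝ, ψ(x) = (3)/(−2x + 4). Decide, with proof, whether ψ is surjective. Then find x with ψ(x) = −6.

If ψ(x) = 0, cross-multiplying gives −2(3) = 0(−2x + 4), which simplifies to −6 = 0 — false.  So 0 has no preimage and ψ is not surjective.
Solving ψ(x) = −6: cross-multiplying gives 3 = −6(−2x + 4), which rearranges to −12x = −27, so x = 9/4.

9/4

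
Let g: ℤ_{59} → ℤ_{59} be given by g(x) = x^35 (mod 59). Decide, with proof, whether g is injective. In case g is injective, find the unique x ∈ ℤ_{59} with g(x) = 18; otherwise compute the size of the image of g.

34

Since 59 is prime, the nonzero elements of ℤ_{59} form a cyclic group of order 58.
As gcd(35, 58) = 1, raising to the 35th power is a bijection on this group: if u^35 ≡ v^35 then (uv^{−1})^35 = 1, and the only element of order dividing gcd(35, 58) = 1 is 1, so u = v.
With g(0) = 0 this makes g injective on all of ℤ_{59}, hence bijective (finite equal-size domain and codomain). In particular g is injective.
Since g is injective, we find the preimage of 18. The inverse of x ↦ x^35 on (ℤ_{59})^× is x ↦ x^5, because 35·5 = 175 = 3·58 + 1 ≡ 1 (mod 58) and x^{58} = 1 for x ≠ 0 (Fermat). So g⁻¹(18) = 18^5 mod 59.
Repeated squaring mod 59: 18^1 ≡ 18, 18^2 ≡ 18² = 324 ≡ 29, 18^4 ≡ 29² = 841 ≡ 15. Since 5 = 4 + 1, 18^5 ≡ 15·18: 15·18 = 270 ≡ 34. So 18^5 ≡ 34 (mod 59).
Hence g⁻¹(18) = 34.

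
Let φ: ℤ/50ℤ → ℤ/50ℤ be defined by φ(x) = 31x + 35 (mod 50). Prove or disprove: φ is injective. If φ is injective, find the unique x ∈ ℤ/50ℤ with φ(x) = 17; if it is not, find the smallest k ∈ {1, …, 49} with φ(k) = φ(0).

By definition, φ is injective when φ(x_1) = φ(x_2) forces x_1 = x_2.
Suppose φ(x_1) = φ(x_2) in ℤ/50ℤ. Then 31x_1 + 35 ≡ 31x_2 + 35 (mod 50), hence 31(x_1 − x_2) ≡ 0 (mod 50).
Since gcd(31, 50) = 1, 31 is invertible modulo 50, hence x_1 − x_2 ≡ 0 (mod 50), i.e. x_1 = x_2.
Hence φ is injective.
We now compute 31⁻¹ mod 50 explicitly. Euclid's algorithm: 50 = 1·31 + 19, 31 = 1·19 + 12, 19 = 1·12 + 7, 12 = 1·7 + 5, 7 = 1·5 + 2, 5 = 2·2 + 1; back-substituting gives 1 = 21·31 − 13·50, so 31⁻¹ ≡ 21 (mod 50).
Since φ is injective, we compute φ⁻¹(17): solve 31x + 35 ≡ 17 (mod 50), i.e. 31x ≡ 32 (mod 50).
Multiplying by 31⁻¹ = 21 gives x ≡ 21·32 = 672 = 13·50 + 22 ≡ 22 (mod 50).
Check: φ(22) = 31·22 + 35 = 717 = 14·50 + 17 ≡ 17 (mod 50).

22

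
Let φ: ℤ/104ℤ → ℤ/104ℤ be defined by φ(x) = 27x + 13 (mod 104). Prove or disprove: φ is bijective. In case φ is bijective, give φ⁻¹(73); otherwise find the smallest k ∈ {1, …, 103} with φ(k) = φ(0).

60

Suppose φ(x_1) = φ(x_2) in ℤ/104ℤ. Then 27x_1 + 13 ≡ 27x_2 + 13 (mod 104), so 27(x_1 − x_2) ≡ 0 (mod 104).
Since gcd(27, 104) = 1, 27 is invertible modulo 104, so x_1 − x_2 ≡ 0 (mod 104), i.e. x_1 = x_2.
We now compute 27⁻¹ mod 104 explicitly. Euclid's algorithm: 104 = 3·27 + 23, 27 = 1·23 + 4, 23 = 5·4 + 3, 4 = 1·3 + 1; back-substituting gives 1 = 27·27 − 7·104, so 27⁻¹ ≡ 27 (mod 104).
Then y ↦ 27(y − 13) is a two-sided inverse to φ, so every y ∈ ℤ/104ℤ has a preimage.
Thus φ is bijective.
Since φ is bijective, we find φ⁻¹(73): we need 27x ≡ 73 − 13 ≡ 60 (mod 104). Using 27⁻¹ = 27: x ≡ 27·60 = 1620 = 15·104 + 60, so x = 60.
Check: φ(60) = 27·60 + 13 = 1633 = 15·104 + 73 ≡ 73 (mod 104).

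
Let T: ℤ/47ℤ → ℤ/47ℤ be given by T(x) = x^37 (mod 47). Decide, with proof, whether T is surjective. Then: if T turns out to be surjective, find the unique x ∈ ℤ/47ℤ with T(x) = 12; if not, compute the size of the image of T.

14

Since 47 is prime, the nonzero elements of ℤ/47ℤ form a cyclic group of order 46.
As gcd(37, 46) = 1, raising to the 37th power is a bijection on this group: if u^37 ≡ v^37 then (uv^{−1})^37 = 1, and the only element of order dividing gcd(37, 46) = 1 is 1, so u = v.
With T(0) = 0 this makes T injective on all of ℤ/47ℤ, hence bijective (finite equal-size domain and codomain). In particular T is surjective.
Since T is surjective, we find the preimage of 12. The inverse of x ↦ x^37 on (ℤ/47ℤ)^× is x ↦ x^5, because 37·5 = 185 = 4·46 + 1 ≡ 1 (mod 46) and x^{46} = 1 for x ≠ 0 (Fermat). So T⁻¹(12) = 12^5 mod 47.
Repeated squaring mod 47: 12^1 ≡ 12, 12^2 ≡ 12² = 144 ≡ 3, 12^4 ≡ 3² = 9. Since 5 = 4 + 1, 12^5 ≡ 9·12: 9·12 = 108 ≡ 14. So 12^5 ≡ 14 (mod 47).
Hence T⁻¹(12) = 14.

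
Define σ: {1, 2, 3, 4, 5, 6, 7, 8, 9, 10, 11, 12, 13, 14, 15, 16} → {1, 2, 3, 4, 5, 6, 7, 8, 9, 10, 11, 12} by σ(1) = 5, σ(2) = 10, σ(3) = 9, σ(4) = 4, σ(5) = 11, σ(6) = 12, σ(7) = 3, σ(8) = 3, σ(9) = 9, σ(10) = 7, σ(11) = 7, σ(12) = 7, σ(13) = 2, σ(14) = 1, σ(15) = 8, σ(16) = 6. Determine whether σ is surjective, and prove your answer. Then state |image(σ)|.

12

Every element of the codomain has a preimage: 1 = σ(14), 2 = σ(13), 3 = σ(7), 4 = σ(4), 5 = σ(1), 6 = σ(16), 7 = σ(10), 8 = σ(15), 9 = σ(3), 10 = σ(2), 11 = σ(5), 12 = σ(6).
Hence σ is surjective.
The image of σ is {1, 2, 3, 4, 5, 6, 7, 8, 9, 10, 11, 12}, which has 12 elements.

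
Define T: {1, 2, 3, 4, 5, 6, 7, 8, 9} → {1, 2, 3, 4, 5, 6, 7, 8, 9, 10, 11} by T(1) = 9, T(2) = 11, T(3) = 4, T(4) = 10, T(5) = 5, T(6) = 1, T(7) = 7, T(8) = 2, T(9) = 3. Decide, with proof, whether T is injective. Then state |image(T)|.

9

The values T(1), …, T(9) are 9, 11, 4, 10, 5, 1, 7, 2, 3 — all distinct.
So T(a) = T(b) only when a = b, and T is injective.
The image of T is {1, 2, 3, 4, 5, 7, 9, 10, 11}, which has 9 elements.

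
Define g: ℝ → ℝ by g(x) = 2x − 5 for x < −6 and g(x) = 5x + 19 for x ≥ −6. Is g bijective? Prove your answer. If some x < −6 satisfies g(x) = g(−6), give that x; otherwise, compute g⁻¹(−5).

-24/5

Both pieces are strictly increasing (slopes 2 and 5), so each is injective on its own interval.
The left piece maps (−∞, −6) onto (−∞, −17); the right piece maps [−6, ∞) onto [−11, ∞).
The images leave a gap (−17 has no preimage), so g is not surjective, hence not bijective.
Because the two images are disjoint, no x < −6 has g(x) = g(−6), so we compute g⁻¹(−5): −5 lies in [−11, ∞), so solve 5x + 19 = −5: x = (−5 − 19)/5 = −24/5.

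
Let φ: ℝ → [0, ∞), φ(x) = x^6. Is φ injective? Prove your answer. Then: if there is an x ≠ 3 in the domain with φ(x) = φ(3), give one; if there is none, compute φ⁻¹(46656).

φ(3) = 729 = (−3)^6 = φ(−3) (since 6 is even), with 3 ≠ −3. So φ is not injective.
For the follow-up, such an x exists: taking x = −3 ∈ ℝ gives φ(−3) = 729 = φ(3) with −3 ≠ 3.

-3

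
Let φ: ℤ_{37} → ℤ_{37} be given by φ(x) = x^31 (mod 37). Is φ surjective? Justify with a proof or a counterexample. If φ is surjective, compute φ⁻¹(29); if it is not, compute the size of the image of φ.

8

Since 37 is prime, the nonzero elements of ℤ_{37} form a cyclic group of order 36.
As gcd(31, 36) = 1, raising to the 31st power is a bijection on this group: if s^31 ≡ t^31 then (st^{−1})^31 = 1, and the only element of order dividing gcd(31, 36) = 1 is 1, so s = t.
With φ(0) = 0 this makes φ injective on all of ℤ_{37}, hence bijective (finite equal-size domain and codomain). In particular φ is surjective.
Since φ is surjective, we find the preimage of 29. The inverse of x ↦ x^31 on (ℤ_{37})^× is x ↦ x^7, because 31·7 = 217 = 6·36 + 1 ≡ 1 (mod 36) and x^{36} = 1 for x ≠ 0 (Fermat). So φ⁻¹(29) = 29^7 mod 37.
Repeated squaring mod 37: 29^1 ≡ 29, 29^2 ≡ 29² = 841 ≡ 27, 29^4 ≡ 27² = 729 ≡ 26. Since 7 = 4 + 2 + 1, 29^7 ≡ 26·27·29: 26·27 = 702 ≡ 36, then 36·29 = 1044 ≡ 8. So 29^7 ≡ 8 (mod 37).
Hence φ⁻¹(29) = 8.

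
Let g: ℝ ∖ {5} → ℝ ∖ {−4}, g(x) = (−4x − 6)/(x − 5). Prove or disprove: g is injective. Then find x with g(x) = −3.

-21

Suppose g(s) = g(t). Cross-multiplying: (−4s − 6)(t − 5) = (−4t − 6)(s − 5).
Expanding both sides and cancelling the symmetric terms leaves 26·(s − t) = 0. Since 26 ≠ 0, s = t. Thus g is injective.
Solving g(x) = −3: cross-multiplying gives −4x − 6 = −3(x − 5), which rearranges to −1x = 21, so x = −21.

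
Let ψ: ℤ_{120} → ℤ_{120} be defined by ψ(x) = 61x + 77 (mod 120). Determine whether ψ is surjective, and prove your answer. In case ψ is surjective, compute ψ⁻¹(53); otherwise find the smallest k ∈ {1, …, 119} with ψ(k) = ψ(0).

96

Since gcd(61, 120) = 1, 61 is invertible modulo 120. Euclid's algorithm: 120 = 1·61 + 59, 61 = 1·59 + 2, 59 = 29·2 + 1; back-substituting gives 1 = 61·61 − 31·120, so 61⁻¹ ≡ 61 (mod 120).
For any y ∈ ℤ_{120}, x = 61(y − 77) mod 120 satisfies ψ(x) = 61·61(y − 77) + 77 ≡ y (since 61·61 ≡ 1 mod 120). So every y has a preimage.
Therefore ψ is surjective.
Since ψ is surjective, we compute ψ⁻¹(53): solve 61x + 77 ≡ 53 (mod 120), i.e. 61x ≡ 96 (mod 120).
Multiplying by 61⁻¹ = 61 gives x ≡ 61·96 = 5856 = 48·120 + 96 ≡ 96 (mod 120).
Check: ψ(96) = 61·96 + 77 = 5933 = 49·120 + 53 ≡ 53 (mod 120).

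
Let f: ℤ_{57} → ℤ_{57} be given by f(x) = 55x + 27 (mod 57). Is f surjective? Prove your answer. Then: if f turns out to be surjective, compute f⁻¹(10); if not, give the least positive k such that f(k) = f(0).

37

Since gcd(55, 57) = 1, 55 is invertible modulo 57. Euclid's algorithm: 57 = 1·55 + 2, 55 = 27·2 + 1; back-substituting gives 1 = 28·55 − 27·57, so 55⁻¹ ≡ 28 (mod 57).
For any y ∈ ℤ_{57}, x = 28(y − 27) mod 57 satisfies f(x) = 55·28(y − 27) + 27 ≡ y (since 55·28 ≡ 1 mod 57). So every y has a preimage.
Thus f is surjective.
Since f is surjective, we compute f⁻¹(10): solve 55x + 27 ≡ 10 (mod 57), i.e. 55x ≡ 40 (mod 57).
Multiplying by 55⁻¹ = 28 gives x ≡ 28·40 = 1120 = 19·57 + 37 ≡ 37 (mod 57).
Check: f(37) = 55·37 + 27 = 2062 = 36·57 + 10 ≡ 10 (mod 57).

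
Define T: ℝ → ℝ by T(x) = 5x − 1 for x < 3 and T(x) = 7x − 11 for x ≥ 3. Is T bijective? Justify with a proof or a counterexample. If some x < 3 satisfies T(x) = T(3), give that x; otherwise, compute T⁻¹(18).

Both pieces are strictly increasing (slopes 5 and 7), so each is injective on its own interval.
The left piece maps (−∞, 3) onto (−∞, 14); the right piece maps [3, ∞) onto [10, ∞).
These images overlap. In particular T(3) = 10 (right piece), and solving 5x − 1 = 10 on the left piece gives x = 11/5 < 3.
So T(11/5) = T(3) with 11/5 ≠ 3, and T is not injective, hence not bijective. This x = 11/5 is the requested value below 3.

11/5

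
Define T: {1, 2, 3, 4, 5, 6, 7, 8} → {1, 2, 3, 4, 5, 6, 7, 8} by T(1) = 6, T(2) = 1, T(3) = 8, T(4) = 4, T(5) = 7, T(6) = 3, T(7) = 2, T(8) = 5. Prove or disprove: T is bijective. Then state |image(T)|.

8

The values 6, 1, 8, 4, 7, 3, 2, 5 are a permutation of {1, 2, 3, 4, 5, 6, 7, 8}: each element appears exactly once.
So T is injective and surjective, hence bijective.
The image of T is {1, 2, 3, 4, 5, 6, 7, 8}, which has 8 elements.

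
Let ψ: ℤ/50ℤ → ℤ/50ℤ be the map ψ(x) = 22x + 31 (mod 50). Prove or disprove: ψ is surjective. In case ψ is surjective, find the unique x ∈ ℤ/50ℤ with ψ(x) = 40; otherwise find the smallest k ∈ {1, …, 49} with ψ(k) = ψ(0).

Recall: surjectivity means every element of the codomain has a preimage under ψ.
Since gcd(22, 50) = 2, we have 22x ≡ 0 (mod 2) for all x, so ψ(x) ≡ 1 (mod 2).
But 0 ≢ 1 (mod 2), so 0 ∈ ℤ/50ℤ has no preimage. Hence ψ is not surjective.
Since ψ is not surjective, we find the least positive k with ψ(k) = ψ(0): this means 22k ≡ 0 (mod 50), i.e. 50 ∣ 22k. Since gcd(22, 50) = 2, dividing through by 2 this holds exactly when 25 ∣ 11k, and as gcd(11, 25) = 1, exactly when 25 ∣ k.
The smallest positive such k is 25.

25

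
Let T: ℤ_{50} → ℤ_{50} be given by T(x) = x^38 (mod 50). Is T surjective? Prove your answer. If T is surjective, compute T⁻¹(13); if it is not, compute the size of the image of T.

T(0) = 0^38 = 0.
T(10): Repeated squaring mod 50: 10^1 ≡ 10, 10^2 ≡ 10² = 100 ≡ 0, 10^4 ≡ 0² = 0, 10^8 ≡ 0² = 0, 10^16 ≡ 0² = 0, 10^32 ≡ 0² = 0. Since 38 = 32 + 4 + 2, 10^38 ≡ 0·0·0: 0·0 = 0, then 0·0 = 0. So 10^38 ≡ 0 (mod 50).
So T(0) = T(10) = 0 while 0 ≠ 10, therefore T is not injective.
A non-injective map from the 50-element set ℤ_{50} to itself takes at most 49 distinct values, so it cannot be surjective. Therefore T is not surjective.
Since T is not surjective, we determine |image(T)|. Computing x^38 mod 50 for each x (by repeated squaring, reducing mod 50 at every step), the values T(0), T(1), …, T(49) are: 0, 1, 44, 39, 36, 25, 16, 49, 34, 21, 0, 31, 4, 29, 6, 25, 46, 9, 24, 41, 0, 11, 14, 19, 26, 25, 26, 19, 14, 11, 0, 41, 24, 9, 46, 25, 6, 29, 4, 31, 0, 21, 34, 49, 16, 25, 36, 39, 44, 1.
The distinct values are {0, 1, 4, 6, 9, 11, 14, 16, 19, 21, 24, 25, 26, 29, 31, 34, 36, 39, 41, 44, 46, 49}; there are 22 of them.

22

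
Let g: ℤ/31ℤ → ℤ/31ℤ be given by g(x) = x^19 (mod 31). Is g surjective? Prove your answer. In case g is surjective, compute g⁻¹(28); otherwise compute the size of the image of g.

19

Since 31 is prime, the nonzero elements of ℤ/31ℤ form a cyclic group of order 30.
As gcd(19, 30) = 1, raising to the 19th power is a bijection on this group: if x_1^19 ≡ x_2^19 then (x_1x_2^{−1})^19 = 1, and the only element of order dividing gcd(19, 30) = 1 is 1, so x_1 = x_2.
With g(0) = 0 this makes g injective on all of ℤ/31ℤ, hence bijective (finite equal-size domain and codomain). In particular g is surjective.
Since g is surjective, we find the preimage of 28. The inverse of x ↦ x^19 on (ℤ/31ℤ)^× is x ↦ x^19, because 19·19 = 361 = 12·30 + 1 ≡ 1 (mod 30) and x^{30} = 1 for x ≠ 0 (Fermat). So g⁻¹(28) = 28^19 mod 31.
Repeated squaring mod 31: 28^1 ≡ 28, 28^2 ≡ 28² = 784 ≡ 9, 28^4 ≡ 9² = 81 ≡ 19, 28^8 ≡ 19² = 361 ≡ 20, 28^16 ≡ 20² = 400 ≡ 28. Since 19 = 16 + 2 + 1, 28^19 ≡ 28·9·28: 28·9 = 252 ≡ 4, then 4·28 = 112 ≡ 19. So 28^19 ≡ 19 (mod 31).
Hence g⁻¹(28) = 19.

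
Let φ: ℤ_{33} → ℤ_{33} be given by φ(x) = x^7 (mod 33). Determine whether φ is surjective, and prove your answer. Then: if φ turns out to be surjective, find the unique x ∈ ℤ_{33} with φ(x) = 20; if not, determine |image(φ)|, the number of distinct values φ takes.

Computing x^7 mod 33 for each x (by repeated squaring, reducing mod 33 at every step), the values φ(0), φ(1), …, φ(32) are: 0, 1, 29, 9, 16, 14, 30, 28, 2, 15, 10, 11, 12, 7, 20, 27, 25, 8, 6, 13, 26, 21, 22, 23, 18, 31, 5, 3, 19, 17, 24, 4, 32.
Every element of ℤ_{33} appears exactly once in this list, so φ is a bijection, and in particular surjective.
Since φ is surjective, we read off the preimage of 20 from the same table: φ(14) = 20, so φ⁻¹(20) = 14.

14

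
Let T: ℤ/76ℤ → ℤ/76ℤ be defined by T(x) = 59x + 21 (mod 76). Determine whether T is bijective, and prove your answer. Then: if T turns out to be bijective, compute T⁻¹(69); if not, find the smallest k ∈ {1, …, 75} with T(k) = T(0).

24

Recall that T is injective if T(s) = T(t) implies s = t.
If T(s) = T(t), then 59s ≡ 59t (mod 76). Because gcd(59, 76) = 1, we may cancel 59 to get s ≡ t (mod 76).
We now compute 59⁻¹ mod 76 explicitly. Euclid's algorithm: 76 = 1·59 + 17, 59 = 3·17 + 8, 17 = 2·8 + 1; back-substituting gives 1 = 67·59 − 52·76, so 59⁻¹ ≡ 67 (mod 76).
Then y ↦ 67(y − 21) is a two-sided inverse to T, so every y ∈ ℤ/76ℤ has a preimage.
So T is bijective.
Since T is bijective, we find T⁻¹(69): we need 59x ≡ 69 − 21 ≡ 48 (mod 76). Using 59⁻¹ = 67: x ≡ 67·48 = 3216 = 42·76 + 24, so x = 24.
Check: T(24) = 59·24 + 21 = 1437 = 18·76 + 69 ≡ 69 (mod 76).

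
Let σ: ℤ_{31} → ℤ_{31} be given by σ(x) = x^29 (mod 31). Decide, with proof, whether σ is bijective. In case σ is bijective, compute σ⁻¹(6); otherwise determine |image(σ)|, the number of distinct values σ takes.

26

Since 31 is prime, the nonzero elements of ℤ_{31} form a cyclic group of order 30.
As gcd(29, 30) = 1, raising to the 29th power is a bijection on this group: if s^29 ≡ t^29 then (st^{−1})^29 = 1, and the only element of order dividing gcd(29, 30) = 1 is 1, so s = t.
With σ(0) = 0 this makes σ injective on all of ℤ_{31}, hence bijective (finite equal-size domain and codomain). In particular σ is bijective.
Since σ is bijective, we find the preimage of 6. The inverse of x ↦ x^29 on (ℤ_{31})^× is x ↦ x^29, because 29·29 = 841 = 28·30 + 1 ≡ 1 (mod 30) and x^{30} = 1 for x ≠ 0 (Fermat). So σ⁻¹(6) = 6^29 mod 31.
Repeated squaring mod 31: 6^1 ≡ 6, 6^2 ≡ 6² = 36 ≡ 5, 6^4 ≡ 5² = 25, 6^8 ≡ 25² = 625 ≡ 5, 6^16 ≡ 5² = 25. Since 29 = 16 + 8 + 4 + 1, 6^29 ≡ 25·5·25·6: 25·5 = 125 ≡ 1, then 1·25 = 25, then 25·6 = 150 ≡ 26. So 6^29 ≡ 26 (mod 31).
Hence σ⁻¹(6) = 26.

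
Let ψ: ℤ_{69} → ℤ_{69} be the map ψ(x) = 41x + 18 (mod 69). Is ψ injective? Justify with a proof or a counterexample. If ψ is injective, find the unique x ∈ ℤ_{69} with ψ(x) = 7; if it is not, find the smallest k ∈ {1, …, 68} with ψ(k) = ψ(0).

Suppose ψ(s) = ψ(t) in ℤ_{69}. Then 41s + 18 ≡ 41t + 18 (mod 69), hence 41(s − t) ≡ 0 (mod 69).
Since gcd(41, 69) = 1, 41 is invertible modulo 69, so s − t ≡ 0 (mod 69), i.e. s = t.
Therefore ψ is injective.
We now compute 41⁻¹ mod 69 explicitly. Euclid's algorithm: 69 = 1·41 + 28, 41 = 1·28 + 13, 28 = 2·13 + 2, 13 = 6·2 + 1; back-substituting gives 1 = 32·41 − 19·69, so 41⁻¹ ≡ 32 (mod 69).
Since ψ is injective, we compute ψ⁻¹(7): solve 41x + 18 ≡ 7 (mod 69), i.e. 41x ≡ 58 (mod 69).
Multiplying by 41⁻¹ = 32 gives x ≡ 32·58 = 1856 = 26·69 + 62 ≡ 62 (mod 69).
Check: ψ(62) = 41·62 + 18 = 2560 = 37·69 + 7 ≡ 7 (mod 69).

62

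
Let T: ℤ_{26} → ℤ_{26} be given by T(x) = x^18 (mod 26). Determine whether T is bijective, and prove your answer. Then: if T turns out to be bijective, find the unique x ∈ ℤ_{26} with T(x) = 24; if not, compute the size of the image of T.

T(1) = 1^18 = 1.
T(3): Repeated squaring mod 26: 3^1 ≡ 3, 3^2 ≡ 3² = 9, 3^4 ≡ 9² = 81 ≡ 3, 3^8 ≡ 3² = 9, 3^16 ≡ 9² = 81 ≡ 3. Since 18 = 16 + 2, 3^18 ≡ 3·9: 3·9 = 27 ≡ 1. So 3^18 ≡ 1 (mod 26).
So T(1) = T(3) = 1 while 1 ≠ 3, thus T is not injective, hence not bijective.
Since T is not bijective, we determine |image(T)|. Computing x^18 mod 26 for each x (by repeated squaring, reducing mod 26 at every step), the values T(0), T(1), …, T(25) are: 0, 1, 12, 1, 14, 25, 12, 25, 12, 1, 14, 25, 14, 13, 14, 25, 14, 1, 12, 25, 12, 25, 14, 1, 12, 1.
The distinct values are {0, 1, 12, 13, 14, 25}; there are 6 of them.

6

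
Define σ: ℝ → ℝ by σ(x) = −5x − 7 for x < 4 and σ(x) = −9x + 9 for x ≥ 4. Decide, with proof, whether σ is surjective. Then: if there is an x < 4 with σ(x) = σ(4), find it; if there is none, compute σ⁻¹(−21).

14/5

Both pieces are strictly decreasing (slopes −5 and −9), so each is injective on its own interval.
The left piece maps (−∞, 4) onto (−27, ∞); the right piece maps [4, ∞) onto (−∞, −27].
These images together cover ℝ, so σ is surjective.
Because the two images are disjoint, no x < 4 has σ(x) = σ(4), so we compute σ⁻¹(−21): −21 lies in (−27, ∞), so solve −5x − 7 = −21: x = (−21 + 7)/(−5) = 14/5.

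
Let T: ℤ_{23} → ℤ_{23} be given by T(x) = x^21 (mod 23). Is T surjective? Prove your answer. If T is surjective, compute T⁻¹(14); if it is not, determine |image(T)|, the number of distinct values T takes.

5

Since 23 is prime, the nonzero elements of ℤ_{23} form a cyclic group of order 22.
As gcd(21, 22) = 1, raising to the 21st power is a bijection on this group: if a^21 ≡ b^21 then (ab^{−1})^21 = 1, and the only element of order dividing gcd(21, 22) = 1 is 1, so a = b.
With T(0) = 0 this makes T injective on all of ℤ_{23}, hence bijective (finite equal-size domain and codomain). In particular T is surjective.
Since T is surjective, we find the preimage of 14. The inverse of x ↦ x^21 on (ℤ_{23})^× is x ↦ x^21, because 21·21 = 441 = 20·22 + 1 ≡ 1 (mod 22) and x^{22} = 1 for x ≠ 0 (Fermat). So T⁻¹(14) = 14^21 mod 23.
Repeated squaring mod 23: 14^1 ≡ 14, 14^2 ≡ 14² = 196 ≡ 12, 14^4 ≡ 12² = 144 ≡ 6, 14^8 ≡ 6² = 36 ≡ 13, 14^16 ≡ 13² = 169 ≡ 8. Since 21 = 16 + 4 + 1, 14^21 ≡ 8·6·14: 8·6 = 48 ≡ 2, then 2·14 = 28 ≡ 5. So 14^21 ≡ 5 (mod 23).
Hence T⁻¹(14) = 5.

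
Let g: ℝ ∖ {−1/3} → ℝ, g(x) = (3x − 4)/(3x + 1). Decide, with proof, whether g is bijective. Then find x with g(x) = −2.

2/9

If g(x) = 1, cross-multiplying gives 3(3x − 4) = 3(3x + 1), which simplifies to −12 = 3 — false.  So 1 has no preimage and g is not surjective.
So g is not bijective.
Solving g(x) = −2: cross-multiplying gives 3x − 4 = −2(3x + 1), which rearranges to 9x = 2, so x = 2/9.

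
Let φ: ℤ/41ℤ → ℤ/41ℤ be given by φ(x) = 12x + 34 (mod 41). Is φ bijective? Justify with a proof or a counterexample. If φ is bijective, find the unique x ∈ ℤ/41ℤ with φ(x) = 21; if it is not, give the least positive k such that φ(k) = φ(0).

If φ(u) = φ(v), then 12u ≡ 12v (mod 41). Because gcd(12, 41) = 1, we may cancel 12 to get u ≡ v (mod 41).
We now compute 12⁻¹ mod 41 explicitly. Euclid's algorithm: 41 = 3·12 + 5, 12 = 2·5 + 2, 5 = 2·2 + 1; back-substituting gives 1 = 24·12 − 7·41, so 12⁻¹ ≡ 24 (mod 41).
For any y ∈ ℤ/41ℤ, x = 24(y − 34) mod 41 satisfies φ(x) = 12·24(y − 34) + 34 ≡ y (since 12·24 ≡ 1 mod 41). So every y has a preimage.
Thus φ is bijective.
Since φ is bijective, we compute φ⁻¹(21): solve 12x + 34 ≡ 21 (mod 41), i.e. 12x ≡ 28 (mod 41).
Multiplying by 12⁻¹ = 24 gives x ≡ 24·28 = 672 = 16·41 + 16 ≡ 16 (mod 41).
Check: φ(16) = 12·16 + 34 = 226 = 5·41 + 21 ≡ 21 (mod 41).

16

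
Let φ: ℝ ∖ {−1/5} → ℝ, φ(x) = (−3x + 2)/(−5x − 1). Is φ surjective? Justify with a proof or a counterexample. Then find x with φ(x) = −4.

If φ(x) = 3/5, cross-multiplying gives −5(−3x + 2) = −3(−5x − 1), which simplifies to −10 = 3 — false.  So 3/5 has no preimage and φ is not surjective.
Solving φ(x) = −4: cross-multiplying gives −3x + 2 = −4(−5x − 1), which rearranges to −23x = 2, so x = −2/23.

-2/23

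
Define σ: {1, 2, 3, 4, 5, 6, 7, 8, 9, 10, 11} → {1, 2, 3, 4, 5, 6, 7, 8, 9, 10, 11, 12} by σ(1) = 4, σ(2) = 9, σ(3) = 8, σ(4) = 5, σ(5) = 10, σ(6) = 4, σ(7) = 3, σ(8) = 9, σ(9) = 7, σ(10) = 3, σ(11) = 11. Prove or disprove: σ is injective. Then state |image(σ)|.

8

σ(1) = 4 = σ(6) with 1 ≠ 6, so σ is not injective.
The image of σ is {3, 4, 5, 7, 8, 9, 10, 11}, which has 8 elements.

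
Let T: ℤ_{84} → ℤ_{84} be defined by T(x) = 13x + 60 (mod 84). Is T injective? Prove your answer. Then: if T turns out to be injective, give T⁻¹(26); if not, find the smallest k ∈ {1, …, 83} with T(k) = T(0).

By definition, T is injective when T(s) = T(t) forces s = t.
If T(s) = T(t), then 13s ≡ 13t (mod 84). Because gcd(13, 84) = 1, we may cancel 13 to get s ≡ t (mod 84).
Hence T is injective.
We now compute 13⁻¹ mod 84 explicitly. Euclid's algorithm: 84 = 6·13 + 6, 13 = 2·6 + 1; back-substituting gives 1 = 13·13 − 2·84, so 13⁻¹ ≡ 13 (mod 84).
Since T is injective, we compute T⁻¹(26): solve 13x + 60 ≡ 26 (mod 84), i.e. 13x ≡ 50 (mod 84).
Multiplying by 13⁻¹ = 13 gives x ≡ 13·50 = 650 = 7·84 + 62 ≡ 62 (mod 84).
Check: T(62) = 13·62 + 60 = 866 = 10·84 + 26 ≡ 26 (mod 84).

62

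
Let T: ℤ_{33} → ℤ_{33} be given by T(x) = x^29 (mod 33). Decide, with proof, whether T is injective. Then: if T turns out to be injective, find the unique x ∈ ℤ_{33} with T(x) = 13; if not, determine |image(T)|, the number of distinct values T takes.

Computing x^29 mod 33 for each x (by repeated squaring, reducing mod 33 at every step), the values T(0), T(1), …, T(32) are: 0, 1, 17, 15, 25, 20, 24, 19, 29, 27, 10, 11, 12, 28, 26, 3, 31, 2, 30, 7, 5, 21, 22, 23, 6, 4, 14, 9, 13, 8, 18, 16, 32.
Every element of ℤ_{33} appears exactly once in this list, so T is a bijection, and in particular injective.
Since T is injective, we read off the preimage of 13 from the same table: T(28) = 13, so T⁻¹(13) = 28.

28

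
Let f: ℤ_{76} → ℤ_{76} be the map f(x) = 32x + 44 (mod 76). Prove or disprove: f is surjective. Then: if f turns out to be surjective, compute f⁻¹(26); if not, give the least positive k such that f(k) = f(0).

19

Recall that surjectivity means every element of the codomain has a preimage under f.
Since gcd(32, 76) = 4, we have 32x ≡ 0 (mod 4) for all x, so f(x) ≡ 0 (mod 4).
But 1 ≢ 0 (mod 4), so 1 ∈ ℤ_{76} has no preimage. So f is not surjective.
Since f is not surjective, we find the least positive k with f(k) = f(0): this means 32k ≡ 0 (mod 76), i.e. 76 ∣ 32k. Since gcd(32, 76) = 4, dividing through by 4 this holds exactly when 19 ∣ 8k, and as gcd(8, 19) = 1, exactly when 19 ∣ k.
The smallest positive such k is 19.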